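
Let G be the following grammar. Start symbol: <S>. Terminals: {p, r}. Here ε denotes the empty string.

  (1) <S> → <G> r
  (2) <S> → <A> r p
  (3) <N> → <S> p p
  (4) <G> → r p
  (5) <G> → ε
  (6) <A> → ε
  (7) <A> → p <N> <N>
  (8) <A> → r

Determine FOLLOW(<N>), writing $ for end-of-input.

FIRST(<G>): from <G>→r p we get {r}; from <G>→ε we get {ε}. So FIRST(<G>) = {ε, r}.
FIRST(<A>): from <A>→ε we get {ε}; from <A>→p <N> <N> we get {p}; from <A>→r we get {r}. So FIRST(<A>) = {ε, p, r}.
FIRST(<S>): from <S>→<G> r we get {r}; from <S>→<A> r p we get {p, r}. So FIRST(<S>) = {p, r}.
FIRST(<N>): from <N>→<S> p p we get {p, r}. So FIRST(<N>) = {p, r}.
FOLLOW(<S>) includes $ since <S> is the start symbol.
FOLLOW(<S>): in <N>→<S> p p, <S> is followed by p p with FIRST {p}. Thus FOLLOW(<S>) = {$, p}.
FOLLOW(<G>): in <S>→<G> r, <G> is followed by r with FIRST {r}. Thus FOLLOW(<G>) = {r}.
FOLLOW(<A>): in <S>→<A> r p, <A> is followed by r p with FIRST {r}. Thus FOLLOW(<A>) = {r}.
FOLLOW(<N>): in <A>→p <N> <N> (occurrence 1), <N> is followed by <N> with FIRST {p, r}; in <A>→p <N> <N> (occurrence 2), the suffix after <N> is empty, so FOLLOW(<N>) ⊇ FOLLOW(<A>) = {r}. Thus FOLLOW(<N>) = {p, r}.

{p, r}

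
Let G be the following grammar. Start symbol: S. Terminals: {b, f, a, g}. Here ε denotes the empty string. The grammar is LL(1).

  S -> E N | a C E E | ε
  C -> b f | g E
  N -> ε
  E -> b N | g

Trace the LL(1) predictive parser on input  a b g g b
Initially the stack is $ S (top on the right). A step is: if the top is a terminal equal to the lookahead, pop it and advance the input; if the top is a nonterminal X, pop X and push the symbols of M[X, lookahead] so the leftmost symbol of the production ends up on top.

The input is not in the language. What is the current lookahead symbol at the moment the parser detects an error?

     Stack      Input        Action
  1  $ S        a b g g b $  expand S -> a C E E
  2  $ E E C a  a b g g b $  match a
  3  $ E E C    b g g b $    expand C -> b f
  4  $ E E f b  b g g b $    match b
  5  $ E E f    g g b $      error: top is terminal f but lookahead is g

g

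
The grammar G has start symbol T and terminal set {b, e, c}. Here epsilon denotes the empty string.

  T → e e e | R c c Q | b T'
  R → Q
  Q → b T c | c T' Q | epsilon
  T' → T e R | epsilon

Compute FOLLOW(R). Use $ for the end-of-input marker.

FIRST(Q): from Q→b T c we get {b}; from Q→c T' Q we get {c}; from Q→epsilon we get {epsilon}. So FIRST(Q) = {epsilon, b, c}.
FIRST(R): from R→Q we get {epsilon, b, c}. So FIRST(R) = {epsilon, b, c}.
FIRST(T): from T→e e e we get {e}; from T→R c c Q we get {b, c}; from T→b T' we get {b}. So FIRST(T) = {b, c, e}.
FIRST(T'): from T'→T e R we get {b, c, e}; from T'→epsilon we get {epsilon}. So FIRST(T') = {epsilon, b, c, e}.
FOLLOW(T) includes $ since T is the start symbol.
FOLLOW(T): in Q→b T c, T is followed by c with FIRST {c}; in T'→T e R, T is followed by e R with FIRST {e}. Thus FOLLOW(T) = {$, c, e}.
FOLLOW(R): in T→R c c Q, R is followed by c c Q with FIRST {c}; in T'→T e R, the suffix after R is empty, so FOLLOW(R) ⊇ FOLLOW(T') = {$, b, c, e}. Thus FOLLOW(R) = {$, b, c, e}.
FOLLOW(Q): in T→R c c Q, the suffix after Q is empty, so FOLLOW(Q) ⊇ FOLLOW(T) = {$, c, e}; in R→Q, the suffix after Q is empty, so FOLLOW(Q) ⊇ FOLLOW(R) = {$, b, c, e}; in Q→c T' Q, the suffix after Q is empty (adds nothing new). Thus FOLLOW(Q) = {$, b, c, e}.
FOLLOW(T'): in T→b T', the suffix after T' is empty, so FOLLOW(T') ⊇ FOLLOW(T) = {$, c, e}; in Q→c T' Q, T' is followed by Q with FIRST {epsilon, b, c}; in Q→c T' Q, the suffix after T' is nullable, so FOLLOW(T') ⊇ FOLLOW(Q) = {$, b, c, e}. Thus FOLLOW(T') = {$, b, c, e}.

{$, b, c, e}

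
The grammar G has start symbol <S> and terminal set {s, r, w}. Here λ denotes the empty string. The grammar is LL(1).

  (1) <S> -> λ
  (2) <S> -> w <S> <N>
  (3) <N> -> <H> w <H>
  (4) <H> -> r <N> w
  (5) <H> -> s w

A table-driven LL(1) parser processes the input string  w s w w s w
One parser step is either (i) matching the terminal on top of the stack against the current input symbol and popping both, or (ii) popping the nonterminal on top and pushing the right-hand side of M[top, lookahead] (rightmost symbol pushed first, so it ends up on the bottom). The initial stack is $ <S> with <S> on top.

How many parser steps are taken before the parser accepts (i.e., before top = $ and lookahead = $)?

step 1: stack=$ <S>  input=w s w w s w $  — expand <S> -> w <S> <N>
step 2: stack=$ <N> <S> w  input=w s w w s w $  — match w
step 3: stack=$ <N> <S>  input=s w w s w $  — expand <S> -> λ
step 4: stack=$ <N>  input=s w w s w $  — expand <N> -> <H> w <H>
step 5: stack=$ <H> w <H>  input=s w w s w $  — expand <H> -> s w
step 6: stack=$ <H> w w s  input=s w w s w $  — match s
step 7: stack=$ <H> w w  input=w w s w $  — match w
step 8: stack=$ <H> w  input=w s w $  — match w
step 9: stack=$ <H>  input=s w $  — expand <H> -> s w
step 10: stack=$ w s  input=s w $  — match s
step 11: stack=$ w  input=w $  — match w
Accept reached after 11 steps.

11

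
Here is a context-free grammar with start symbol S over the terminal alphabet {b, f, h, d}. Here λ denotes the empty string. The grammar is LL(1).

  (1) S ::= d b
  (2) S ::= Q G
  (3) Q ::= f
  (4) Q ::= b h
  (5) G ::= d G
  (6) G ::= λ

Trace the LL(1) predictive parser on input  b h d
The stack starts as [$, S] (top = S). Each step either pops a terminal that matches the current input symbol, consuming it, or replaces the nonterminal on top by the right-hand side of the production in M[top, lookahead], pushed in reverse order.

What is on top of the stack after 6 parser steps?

step 1: stack=$ S  input=b h d $  — expand S ::= Q G
step 2: stack=$ G Q  input=b h d $  — expand Q ::= b h
step 3: stack=$ G h b  input=b h d $  — match b
step 4: stack=$ G h  input=h d $  — match h
step 5: stack=$ G  input=d $  — expand G ::= d G
step 6: stack=$ G d  input=d $  — match d
Stack after step 6: $ G (top = G).

G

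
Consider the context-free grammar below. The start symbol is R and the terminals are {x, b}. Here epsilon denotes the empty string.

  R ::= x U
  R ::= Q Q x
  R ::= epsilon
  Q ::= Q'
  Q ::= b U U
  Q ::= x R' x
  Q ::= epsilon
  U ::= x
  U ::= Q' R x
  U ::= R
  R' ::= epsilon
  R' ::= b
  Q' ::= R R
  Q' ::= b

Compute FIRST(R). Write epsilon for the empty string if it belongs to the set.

FIRST(R') = {epsilon, b}
FIRST(R) = {epsilon, b, x}  (via Q Q x)
FIRST(Q') = {epsilon, b, x}  (via R R)
FIRST(Q) = {epsilon, b, x}  (via Q')
FIRST(U) = {epsilon, b, x}  (via Q' R x, R)

{epsilon, b, x}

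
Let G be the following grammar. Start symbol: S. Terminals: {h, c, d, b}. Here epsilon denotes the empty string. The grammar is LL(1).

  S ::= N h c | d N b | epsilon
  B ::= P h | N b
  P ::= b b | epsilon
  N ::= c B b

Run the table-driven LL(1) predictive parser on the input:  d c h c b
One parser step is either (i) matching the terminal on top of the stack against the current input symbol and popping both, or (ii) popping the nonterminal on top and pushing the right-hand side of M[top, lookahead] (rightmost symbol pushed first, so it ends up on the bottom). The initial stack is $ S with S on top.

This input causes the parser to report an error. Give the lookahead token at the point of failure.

     Stack      Input        Action
  1  $ S        d c h c b $  expand S ::= d N b
  2  $ b N d    d c h c b $  match d
  3  $ b N      c h c b $    expand N ::= c B b
  4  $ b b B c  c h c b $    match c
  5  $ b b B    h c b $      expand B ::= P h
  6  $ b b h P  h c b $      expand P ::= epsilon
  7  $ b b h    h c b $      match h
  8  $ b b      c b $        error: top is terminal b but lookahead is c

c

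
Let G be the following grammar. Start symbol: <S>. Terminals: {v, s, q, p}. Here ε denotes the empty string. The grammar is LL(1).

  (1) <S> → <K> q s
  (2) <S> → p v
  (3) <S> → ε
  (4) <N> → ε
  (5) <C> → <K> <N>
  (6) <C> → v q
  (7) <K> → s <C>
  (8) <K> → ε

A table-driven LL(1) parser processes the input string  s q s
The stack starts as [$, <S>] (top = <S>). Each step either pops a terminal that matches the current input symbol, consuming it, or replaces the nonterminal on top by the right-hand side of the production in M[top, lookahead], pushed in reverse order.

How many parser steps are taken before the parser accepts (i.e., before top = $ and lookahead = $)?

8

     Stack          Input    Action
  1  $ <S>          s q s $  expand <S> → <K> q s
  2  $ s q <K>      s q s $  expand <K> → s <C>
  3  $ s q <C> s    s q s $  match s
  4  $ s q <C>      q s $    expand <C> → <K> <N>
  5  $ s q <N> <K>  q s $    expand <K> → ε
  6  $ s q <N>      q s $    expand <N> → ε
  7  $ s q          q s $    match q
  8  $ s            s $      match s
Accept reached after 8 steps.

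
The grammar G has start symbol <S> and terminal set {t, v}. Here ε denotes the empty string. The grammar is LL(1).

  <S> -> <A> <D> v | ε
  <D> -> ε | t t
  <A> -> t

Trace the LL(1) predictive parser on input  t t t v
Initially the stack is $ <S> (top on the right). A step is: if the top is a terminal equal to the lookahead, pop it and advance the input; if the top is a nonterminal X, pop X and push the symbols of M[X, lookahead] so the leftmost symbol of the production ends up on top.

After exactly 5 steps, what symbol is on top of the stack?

t

step 1: stack=$ <S>  input=t t t v $  — expand <S> -> <A> <D> v
step 2: stack=$ v <D> <A>  input=t t t v $  — expand <A> -> t
step 3: stack=$ v <D> t  input=t t t v $  — match t
step 4: stack=$ v <D>  input=t t v $  — expand <D> -> t t
step 5: stack=$ v t t  input=t t v $  — match t
Stack after step 5: $ v t (top = t).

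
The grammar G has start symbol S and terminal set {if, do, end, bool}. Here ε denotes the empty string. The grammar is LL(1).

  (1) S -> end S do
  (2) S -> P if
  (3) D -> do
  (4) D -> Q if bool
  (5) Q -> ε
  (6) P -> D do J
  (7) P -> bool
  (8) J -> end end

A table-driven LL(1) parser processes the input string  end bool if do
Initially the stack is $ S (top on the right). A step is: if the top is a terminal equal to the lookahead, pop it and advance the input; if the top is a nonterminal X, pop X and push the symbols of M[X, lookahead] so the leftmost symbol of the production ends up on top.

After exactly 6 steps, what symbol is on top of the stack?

step 1: stack=$ S  input=end bool if do $  — expand S -> end S do
step 2: stack=$ do S end  input=end bool if do $  — match end
step 3: stack=$ do S  input=bool if do $  — expand S -> P if
step 4: stack=$ do if P  input=bool if do $  — expand P -> bool
step 5: stack=$ do if bool  input=bool if do $  — match bool
step 6: stack=$ do if  input=if do $  — match if
Stack after step 6: $ do (top = do).

do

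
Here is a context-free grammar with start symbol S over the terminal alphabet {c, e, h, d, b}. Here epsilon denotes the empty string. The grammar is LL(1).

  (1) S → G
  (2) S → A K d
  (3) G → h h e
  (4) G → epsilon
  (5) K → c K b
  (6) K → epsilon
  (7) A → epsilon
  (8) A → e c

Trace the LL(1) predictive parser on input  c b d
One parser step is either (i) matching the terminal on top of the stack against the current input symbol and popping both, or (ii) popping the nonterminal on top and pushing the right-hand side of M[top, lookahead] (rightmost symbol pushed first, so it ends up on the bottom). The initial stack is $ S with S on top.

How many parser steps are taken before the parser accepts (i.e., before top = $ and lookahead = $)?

step 1: stack=$ S  input=c b d $  — expand S → A K d
step 2: stack=$ d K A  input=c b d $  — expand A → epsilon
step 3: stack=$ d K  input=c b d $  — expand K → c K b
step 4: stack=$ d b K c  input=c b d $  — match c
step 5: stack=$ d b K  input=b d $  — expand K → epsilon
step 6: stack=$ d b  input=b d $  — match b
step 7: stack=$ d  input=d $  — match d
Accept reached after 7 steps.

7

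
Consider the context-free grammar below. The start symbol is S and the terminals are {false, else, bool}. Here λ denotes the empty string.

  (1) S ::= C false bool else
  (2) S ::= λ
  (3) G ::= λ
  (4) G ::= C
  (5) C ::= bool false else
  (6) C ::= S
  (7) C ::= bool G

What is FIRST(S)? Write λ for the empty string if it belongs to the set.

FIRST(S): from S::=C false bool else we get {bool, false}; from S::=λ we get {λ}. So FIRST(S) = {λ, bool, false}.
FIRST(C): from C::=bool false else we get {bool}; from C::=S we get {λ, bool, false}; from C::=bool G we get {bool}. So FIRST(C) = {λ, bool, false}.
FIRST(G): from G::=λ we get {λ}; from G::=C we get {λ, bool, false}. So FIRST(G) = {λ, bool, false}.

{λ, bool, false}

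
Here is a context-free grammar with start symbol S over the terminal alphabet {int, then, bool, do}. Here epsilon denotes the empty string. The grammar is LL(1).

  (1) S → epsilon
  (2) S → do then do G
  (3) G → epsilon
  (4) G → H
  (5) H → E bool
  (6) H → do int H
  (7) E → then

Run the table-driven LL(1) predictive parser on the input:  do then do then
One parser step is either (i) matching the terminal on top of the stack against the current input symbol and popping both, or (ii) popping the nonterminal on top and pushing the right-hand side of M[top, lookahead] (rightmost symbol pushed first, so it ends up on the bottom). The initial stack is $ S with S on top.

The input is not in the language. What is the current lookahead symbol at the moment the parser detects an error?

     Stack           Input              Action
  1  $ S             do then do then $  expand S → do then do G
  2  $ G do then do  do then do then $  match do
  3  $ G do then     then do then $     match then
  4  $ G do          do then $          match do
  5  $ G             then $             expand G → H
  6  $ H             then $             expand H → E bool
  7  $ bool E        then $             expand E → then
  8  $ bool then     then $             match then
  9  $ bool          $                  error: top is terminal bool but lookahead is $

$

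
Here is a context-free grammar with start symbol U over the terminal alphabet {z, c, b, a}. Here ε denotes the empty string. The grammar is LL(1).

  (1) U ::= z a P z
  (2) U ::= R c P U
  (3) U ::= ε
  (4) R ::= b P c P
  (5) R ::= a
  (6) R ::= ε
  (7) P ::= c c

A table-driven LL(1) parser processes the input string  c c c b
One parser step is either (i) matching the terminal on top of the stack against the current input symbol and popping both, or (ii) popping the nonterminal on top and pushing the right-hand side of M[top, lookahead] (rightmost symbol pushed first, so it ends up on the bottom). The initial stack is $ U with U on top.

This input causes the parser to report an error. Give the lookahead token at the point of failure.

$

      Stack            Input      Action
   1  $ U              c c c b $  expand U ::= R c P U
   2  $ U P c R        c c c b $  expand R ::= ε
   3  $ U P c          c c c b $  match c
   4  $ U P            c c b $    expand P ::= c c
   5  $ U c c          c c b $    match c
   6  $ U c            c b $      match c
   7  $ U              b $        expand U ::= R c P U
   8  $ U P c R        b $        expand R ::= b P c P
   9  $ U P c P c P b  b $        match b
  10  $ U P c P c P    $          error: M[P, $] is empty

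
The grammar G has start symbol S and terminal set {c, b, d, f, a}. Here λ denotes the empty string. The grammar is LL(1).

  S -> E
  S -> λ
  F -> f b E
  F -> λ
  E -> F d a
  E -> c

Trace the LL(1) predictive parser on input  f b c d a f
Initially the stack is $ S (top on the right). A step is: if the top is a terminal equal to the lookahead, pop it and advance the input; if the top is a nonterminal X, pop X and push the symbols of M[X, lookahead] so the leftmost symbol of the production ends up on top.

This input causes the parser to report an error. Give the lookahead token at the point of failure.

f

step 1: stack=$ S  input=f b c d a f $  — expand S -> E
step 2: stack=$ E  input=f b c d a f $  — expand E -> F d a
step 3: stack=$ a d F  input=f b c d a f $  — expand F -> f b E
step 4: stack=$ a d E b f  input=f b c d a f $  — match f
step 5: stack=$ a d E b  input=b c d a f $  — match b
step 6: stack=$ a d E  input=c d a f $  — expand E -> c
step 7: stack=$ a d c  input=c d a f $  — match c
step 8: stack=$ a d  input=d a f $  — match d
step 9: stack=$ a  input=a f $  — match a
step 10: stack=$  input=f $  — error: stack empty but input remains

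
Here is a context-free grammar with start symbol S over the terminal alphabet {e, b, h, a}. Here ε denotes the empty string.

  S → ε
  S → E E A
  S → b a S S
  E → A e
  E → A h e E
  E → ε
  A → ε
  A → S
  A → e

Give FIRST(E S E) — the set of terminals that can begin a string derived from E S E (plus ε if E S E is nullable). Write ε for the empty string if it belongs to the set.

FIRST(S) = {ε, b, e, h}  (via E E A)
FIRST(A) = {ε, b, e, h}  (via S)
FIRST(E) = {ε, b, e, h}  (via A e, A h e E)
FIRST(E S E): take FIRST of each symbol in turn, carrying on past any symbol whose FIRST contains ε; result {ε, b, e, h}.

{ε, b, e, h}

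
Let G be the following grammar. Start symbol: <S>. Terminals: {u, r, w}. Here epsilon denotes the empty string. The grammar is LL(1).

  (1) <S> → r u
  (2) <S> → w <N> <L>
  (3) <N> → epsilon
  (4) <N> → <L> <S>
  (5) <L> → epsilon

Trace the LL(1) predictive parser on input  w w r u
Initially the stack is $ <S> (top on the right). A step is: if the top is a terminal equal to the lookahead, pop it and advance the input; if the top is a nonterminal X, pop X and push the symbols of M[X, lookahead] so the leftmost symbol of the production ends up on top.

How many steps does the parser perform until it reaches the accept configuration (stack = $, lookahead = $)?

13

step 1: stack=$ <S>  input=w w r u $  — expand <S> → w <N> <L>
step 2: stack=$ <L> <N> w  input=w w r u $  — match w
step 3: stack=$ <L> <N>  input=w r u $  — expand <N> → <L> <S>
step 4: stack=$ <L> <S> <L>  input=w r u $  — expand <L> → epsilon
step 5: stack=$ <L> <S>  input=w r u $  — expand <S> → w <N> <L>
step 6: stack=$ <L> <L> <N> w  input=w r u $  — match w
step 7: stack=$ <L> <L> <N>  input=r u $  — expand <N> → <L> <S>
step 8: stack=$ <L> <L> <S> <L>  input=r u $  — expand <L> → epsilon
step 9: stack=$ <L> <L> <S>  input=r u $  — expand <S> → r u
step 10: stack=$ <L> <L> u r  input=r u $  — match r
step 11: stack=$ <L> <L> u  input=u $  — match u
step 12: stack=$ <L> <L>  input=$  — expand <L> → epsilon
step 13: stack=$ <L>  input=$  — expand <L> → epsilon
Accept reached after 13 steps.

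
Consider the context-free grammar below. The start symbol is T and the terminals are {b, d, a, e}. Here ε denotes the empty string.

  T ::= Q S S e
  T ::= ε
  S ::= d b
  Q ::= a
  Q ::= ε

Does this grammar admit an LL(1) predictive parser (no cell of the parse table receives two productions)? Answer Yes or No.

FIRST(T) = {ε, a, d}
FIRST(S) = {d}
FIRST(Q) = {ε, a}
FOLLOW(T) = {$}
FOLLOW(S) = {d, e}
FOLLOW(Q) = {d}
Each cell of M receives at most one production.

Yes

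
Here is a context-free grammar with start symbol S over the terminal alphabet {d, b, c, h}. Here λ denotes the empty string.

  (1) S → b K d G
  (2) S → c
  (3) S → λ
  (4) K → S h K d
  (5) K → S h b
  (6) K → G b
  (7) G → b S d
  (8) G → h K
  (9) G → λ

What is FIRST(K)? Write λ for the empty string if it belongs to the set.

FIRST(S): from S→b K d G we get {b}; from S→c we get {c}; from S→λ we get {λ}. So FIRST(S) = {λ, b, c}.
FIRST(G): from G→b S d we get {b}; from G→h K we get {h}; from G→λ we get {λ}. So FIRST(G) = {λ, b, h}.
FIRST(K): from K→S h K d we get {b, c, h}; from K→S h b we get {b, c, h}; from K→G b we get {b, h}. So FIRST(K) = {b, c, h}.

{b, c, h}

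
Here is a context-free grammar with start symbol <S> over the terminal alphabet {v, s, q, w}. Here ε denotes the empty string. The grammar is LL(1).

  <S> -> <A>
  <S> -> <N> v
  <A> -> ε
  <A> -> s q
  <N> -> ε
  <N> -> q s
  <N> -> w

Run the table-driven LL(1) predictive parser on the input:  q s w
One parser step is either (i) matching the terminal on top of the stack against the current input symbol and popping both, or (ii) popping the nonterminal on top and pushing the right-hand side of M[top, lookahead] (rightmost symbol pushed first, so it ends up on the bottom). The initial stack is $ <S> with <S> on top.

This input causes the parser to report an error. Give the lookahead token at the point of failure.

w

     Stack    Input    Action
  1  $ <S>    q s w $  expand <S> -> <N> v
  2  $ v <N>  q s w $  expand <N> -> q s
  3  $ v s q  q s w $  match q
  4  $ v s    s w $    match s
  5  $ v      w $      error: top is terminal v but lookahead is w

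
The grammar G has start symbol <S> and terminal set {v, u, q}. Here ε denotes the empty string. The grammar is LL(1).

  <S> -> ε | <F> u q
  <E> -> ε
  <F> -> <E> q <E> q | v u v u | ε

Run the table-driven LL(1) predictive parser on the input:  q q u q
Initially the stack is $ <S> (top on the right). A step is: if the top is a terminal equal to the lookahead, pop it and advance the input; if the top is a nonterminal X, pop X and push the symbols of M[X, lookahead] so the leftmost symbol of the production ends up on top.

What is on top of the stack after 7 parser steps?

step 1: stack=$ <S>  input=q q u q $  — expand <S> -> <F> u q
step 2: stack=$ q u <F>  input=q q u q $  — expand <F> -> <E> q <E> q
step 3: stack=$ q u q <E> q <E>  input=q q u q $  — expand <E> -> ε
step 4: stack=$ q u q <E> q  input=q q u q $  — match q
step 5: stack=$ q u q <E>  input=q u q $  — expand <E> -> ε
step 6: stack=$ q u q  input=q u q $  — match q
step 7: stack=$ q u  input=u q $  — match u
Stack after step 7: $ q (top = q).

q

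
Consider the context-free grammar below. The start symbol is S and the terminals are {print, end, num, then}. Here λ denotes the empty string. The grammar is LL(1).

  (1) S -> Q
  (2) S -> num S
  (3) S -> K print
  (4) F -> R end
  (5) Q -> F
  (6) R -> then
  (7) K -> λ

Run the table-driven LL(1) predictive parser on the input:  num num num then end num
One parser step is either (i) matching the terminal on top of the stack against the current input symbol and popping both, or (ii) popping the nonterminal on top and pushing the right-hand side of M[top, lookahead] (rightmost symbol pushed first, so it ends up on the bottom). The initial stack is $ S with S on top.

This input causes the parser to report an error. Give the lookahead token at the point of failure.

num

      Stack       Input                       Action
   1  $ S         num num num then end num $  expand S -> num S
   2  $ S num     num num num then end num $  match num
   3  $ S         num num then end num $      expand S -> num S
   4  $ S num     num num then end num $      match num
   5  $ S         num then end num $          expand S -> num S
   6  $ S num     num then end num $          match num
   7  $ S         then end num $              expand S -> Q
   8  $ Q         then end num $              expand Q -> F
   9  $ F         then end num $              expand F -> R end
  10  $ end R     then end num $              expand R -> then
  11  $ end then  then end num $              match then
  12  $ end       end num $                   match end
  13  $           num $                       error: stack empty but input remains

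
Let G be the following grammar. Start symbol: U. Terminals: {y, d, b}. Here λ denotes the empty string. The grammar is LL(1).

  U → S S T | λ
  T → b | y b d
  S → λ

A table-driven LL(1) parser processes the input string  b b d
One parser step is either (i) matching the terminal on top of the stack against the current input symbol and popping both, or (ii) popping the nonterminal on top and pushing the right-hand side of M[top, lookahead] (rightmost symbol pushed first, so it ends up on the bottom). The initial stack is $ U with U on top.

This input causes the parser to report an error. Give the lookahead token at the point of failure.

step 1: stack=$ U  input=b b d $  — expand U → S S T
step 2: stack=$ T S S  input=b b d $  — expand S → λ
step 3: stack=$ T S  input=b b d $  — expand S → λ
step 4: stack=$ T  input=b b d $  — expand T → b
step 5: stack=$ b  input=b b d $  — match b
step 6: stack=$  input=b d $  — error: stack empty but input remains

b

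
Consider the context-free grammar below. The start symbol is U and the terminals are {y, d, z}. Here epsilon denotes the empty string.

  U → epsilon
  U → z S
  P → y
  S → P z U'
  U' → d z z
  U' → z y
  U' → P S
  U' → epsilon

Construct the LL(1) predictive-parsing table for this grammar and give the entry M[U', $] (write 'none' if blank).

U' → epsilon

FIRST(U) = {epsilon, z}
FIRST(P) = {y}
FIRST(S) = {y}  (via P z U')
FIRST(U') = {epsilon, d, y, z}  (via P S)
FOLLOW(U) includes $ since U is the start symbol.
FOLLOW(S): in U→z S, the suffix after S is empty, so FOLLOW(S) ⊇ FOLLOW(U) = {$}; in U'→P S, the suffix after S is empty, so FOLLOW(S) ⊇ FOLLOW(U') = {$}. Thus FOLLOW(S) = {$}.
FOLLOW(U'): in S→P z U', the suffix after U' is empty, so FOLLOW(U') ⊇ FOLLOW(S) = {$}. Thus FOLLOW(U') = {$}.
For U' → d z z: FIRST(d z z) = {d}, so it goes in M[U', t] for t ∈ {d}.
For U' → z y: FIRST(z y) = {z}, so it goes in M[U', t] for t ∈ {z}.
For U' → P S: FIRST(P S) = {y}, so it goes in M[U', t] for t ∈ {y}.
For U' → epsilon: FIRST(epsilon) = {epsilon}, so it goes in M[U', t] for t ∈ {}; since epsilon ∈ FIRST, also for every t ∈ FOLLOW(U') = {$}.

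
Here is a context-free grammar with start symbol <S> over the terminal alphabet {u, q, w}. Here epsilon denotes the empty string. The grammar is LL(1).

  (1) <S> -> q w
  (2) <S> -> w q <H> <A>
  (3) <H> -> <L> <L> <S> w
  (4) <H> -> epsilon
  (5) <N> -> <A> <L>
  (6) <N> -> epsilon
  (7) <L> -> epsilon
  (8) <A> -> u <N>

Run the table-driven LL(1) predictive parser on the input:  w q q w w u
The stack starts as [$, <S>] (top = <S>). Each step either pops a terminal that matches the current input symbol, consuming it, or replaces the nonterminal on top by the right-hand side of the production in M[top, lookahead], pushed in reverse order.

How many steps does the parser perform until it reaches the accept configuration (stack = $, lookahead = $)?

step 1: stack=$ <S>  input=w q q w w u $  — expand <S> -> w q <H> <A>
step 2: stack=$ <A> <H> q w  input=w q q w w u $  — match w
step 3: stack=$ <A> <H> q  input=q q w w u $  — match q
step 4: stack=$ <A> <H>  input=q w w u $  — expand <H> -> <L> <L> <S> w
step 5: stack=$ <A> w <S> <L> <L>  input=q w w u $  — expand <L> -> epsilon
step 6: stack=$ <A> w <S> <L>  input=q w w u $  — expand <L> -> epsilon
step 7: stack=$ <A> w <S>  input=q w w u $  — expand <S> -> q w
step 8: stack=$ <A> w w q  input=q w w u $  — match q
step 9: stack=$ <A> w w  input=w w u $  — match w
step 10: stack=$ <A> w  input=w u $  — match w
step 11: stack=$ <A>  input=u $  — expand <A> -> u <N>
step 12: stack=$ <N> u  input=u $  — match u
step 13: stack=$ <N>  input=$  — expand <N> -> epsilon
Accept reached after 13 steps.

13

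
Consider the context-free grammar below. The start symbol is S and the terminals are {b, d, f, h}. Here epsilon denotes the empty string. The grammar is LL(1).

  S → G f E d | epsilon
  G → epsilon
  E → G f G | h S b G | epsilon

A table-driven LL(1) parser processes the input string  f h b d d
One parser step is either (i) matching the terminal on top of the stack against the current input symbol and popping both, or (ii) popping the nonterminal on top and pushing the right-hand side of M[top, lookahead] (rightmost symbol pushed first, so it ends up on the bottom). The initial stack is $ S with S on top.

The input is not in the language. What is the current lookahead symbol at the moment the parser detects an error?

      Stack        Input        Action
   1  $ S          f h b d d $  expand S → G f E d
   2  $ d E f G    f h b d d $  expand G → epsilon
   3  $ d E f      f h b d d $  match f
   4  $ d E        h b d d $    expand E → h S b G
   5  $ d G b S h  h b d d $    match h
   6  $ d G b S    b d d $      expand S → epsilon
   7  $ d G b      b d d $      match b
   8  $ d G        d d $        expand G → epsilon
   9  $ d          d d $        match d
  10  $            d $          error: stack empty but input remains

d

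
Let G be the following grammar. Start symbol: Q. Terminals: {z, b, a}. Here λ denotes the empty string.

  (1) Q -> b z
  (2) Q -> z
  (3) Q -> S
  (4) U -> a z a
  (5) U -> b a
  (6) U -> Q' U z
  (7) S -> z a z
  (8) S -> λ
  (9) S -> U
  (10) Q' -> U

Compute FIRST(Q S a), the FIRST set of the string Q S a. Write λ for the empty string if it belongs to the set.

FIRST(Q): from Q->b z we get {b}; from Q->z we get {z}; from Q->S we get {λ, a, b, z}. So FIRST(Q) = {λ, a, b, z}.
FIRST(U): from U->a z a we get {a}; from U->b a we get {b}; from U->Q' U z we get {a, b}. So FIRST(U) = {a, b}.
FIRST(S): from S->z a z we get {z}; from S->λ we get {λ}; from S->U we get {a, b}. So FIRST(S) = {λ, a, b, z}.
FIRST(Q'): from Q'->U we get {a, b}. So FIRST(Q') = {a, b}.
FIRST(Q S a): take FIRST of each symbol in turn, carrying on past any symbol whose FIRST contains λ; result {a, b, z}.

{a, b, z}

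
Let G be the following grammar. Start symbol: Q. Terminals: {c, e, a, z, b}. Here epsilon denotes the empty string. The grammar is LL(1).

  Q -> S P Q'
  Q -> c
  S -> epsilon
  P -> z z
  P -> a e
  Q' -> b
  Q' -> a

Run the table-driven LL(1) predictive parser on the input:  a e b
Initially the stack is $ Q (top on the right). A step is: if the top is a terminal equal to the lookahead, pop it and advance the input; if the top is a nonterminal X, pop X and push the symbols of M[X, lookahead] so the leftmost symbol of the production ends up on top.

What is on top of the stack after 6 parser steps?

b

     Stack     Input    Action
  1  $ Q       a e b $  expand Q -> S P Q'
  2  $ Q' P S  a e b $  expand S -> epsilon
  3  $ Q' P    a e b $  expand P -> a e
  4  $ Q' e a  a e b $  match a
  5  $ Q' e    e b $    match e
  6  $ Q'      b $      expand Q' -> b
Stack after step 6: $ b (top = b).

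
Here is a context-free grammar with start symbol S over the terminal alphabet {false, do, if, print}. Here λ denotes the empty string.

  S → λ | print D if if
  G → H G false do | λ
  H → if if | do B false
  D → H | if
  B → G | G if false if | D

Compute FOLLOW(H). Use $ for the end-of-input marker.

{do, false, if}

FIRST(S): from S→λ we get {λ}; from S→print D if if we get {print}. So FIRST(S) = {λ, print}.
FIRST(H): from H→if if we get {if}; from H→do B false we get {do}. So FIRST(H) = {do, if}.
FIRST(G): from G→H G false do we get {do, if}; from G→λ we get {λ}. So FIRST(G) = {λ, do, if}.
FIRST(D): from D→H we get {do, if}; from D→if we get {if}. So FIRST(D) = {do, if}.
FIRST(B): from B→G we get {λ, do, if}; from B→G if false if we get {do, if}; from B→D we get {do, if}. So FIRST(B) = {λ, do, if}.
FOLLOW(S) includes $ since S is the start symbol.
FOLLOW(S): S appears on no right-hand side. Thus FOLLOW(S) = {$}.
FOLLOW(B): in H→do B false, B is followed by false with FIRST {false}. Thus FOLLOW(B) = {false}.
FOLLOW(G): in G→H G false do, G is followed by false do with FIRST {false}; in B→G, the suffix after G is empty, so FOLLOW(G) ⊇ FOLLOW(B) = {false}; in B→G if false if, G is followed by if false if with FIRST {if}. Thus FOLLOW(G) = {false, if}.
FOLLOW(D): in S→print D if if, D is followed by if if with FIRST {if}; in B→D, the suffix after D is empty, so FOLLOW(D) ⊇ FOLLOW(B) = {false}. Thus FOLLOW(D) = {false, if}.
FOLLOW(H): in G→H G false do, H is followed by G false do with FIRST {do, false, if}; in D→H, the suffix after H is empty, so FOLLOW(H) ⊇ FOLLOW(D) = {false, if}. Thus FOLLOW(H) = {do, false, if}.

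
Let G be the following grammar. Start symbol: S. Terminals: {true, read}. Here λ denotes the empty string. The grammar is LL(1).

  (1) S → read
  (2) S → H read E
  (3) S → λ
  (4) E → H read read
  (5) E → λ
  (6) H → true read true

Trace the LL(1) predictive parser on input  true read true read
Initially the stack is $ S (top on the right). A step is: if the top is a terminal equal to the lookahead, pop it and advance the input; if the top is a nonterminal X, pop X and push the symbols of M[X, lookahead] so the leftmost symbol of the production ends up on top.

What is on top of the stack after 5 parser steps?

read

     Stack                    Input                  Action
  1  $ S                      true read true read $  expand S → H read E
  2  $ E read H               true read true read $  expand H → true read true
  3  $ E read true read true  true read true read $  match true
  4  $ E read true read       read true read $       match read
  5  $ E read true            true read $            match true
Stack after step 5: $ E read (top = read).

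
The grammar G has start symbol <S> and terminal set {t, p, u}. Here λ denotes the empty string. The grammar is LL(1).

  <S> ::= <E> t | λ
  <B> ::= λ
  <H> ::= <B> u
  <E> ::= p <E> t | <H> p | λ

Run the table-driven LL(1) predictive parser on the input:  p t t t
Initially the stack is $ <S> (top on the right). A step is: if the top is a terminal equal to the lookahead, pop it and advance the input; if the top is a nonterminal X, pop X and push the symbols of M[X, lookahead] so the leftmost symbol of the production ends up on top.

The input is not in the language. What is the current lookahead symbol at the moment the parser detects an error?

     Stack        Input      Action
  1  $ <S>        p t t t $  expand <S> ::= <E> t
  2  $ t <E>      p t t t $  expand <E> ::= p <E> t
  3  $ t t <E> p  p t t t $  match p
  4  $ t t <E>    t t t $    expand <E> ::= λ
  5  $ t t        t t t $    match t
  6  $ t          t t $      match t
  7  $            t $        error: stack empty but input remains

t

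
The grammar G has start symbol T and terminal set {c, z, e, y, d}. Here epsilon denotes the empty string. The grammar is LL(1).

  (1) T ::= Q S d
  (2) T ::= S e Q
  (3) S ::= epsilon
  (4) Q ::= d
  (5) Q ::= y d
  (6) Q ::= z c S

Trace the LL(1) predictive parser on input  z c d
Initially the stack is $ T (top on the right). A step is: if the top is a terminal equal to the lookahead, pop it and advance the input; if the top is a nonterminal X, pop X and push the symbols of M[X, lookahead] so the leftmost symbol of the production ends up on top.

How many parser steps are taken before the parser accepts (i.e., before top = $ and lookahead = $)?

     Stack        Input    Action
  1  $ T          z c d $  expand T ::= Q S d
  2  $ d S Q      z c d $  expand Q ::= z c S
  3  $ d S S c z  z c d $  match z
  4  $ d S S c    c d $    match c
  5  $ d S S      d $      expand S ::= epsilon
  6  $ d S        d $      expand S ::= epsilon
  7  $ d          d $      match d
Accept reached after 7 steps.

7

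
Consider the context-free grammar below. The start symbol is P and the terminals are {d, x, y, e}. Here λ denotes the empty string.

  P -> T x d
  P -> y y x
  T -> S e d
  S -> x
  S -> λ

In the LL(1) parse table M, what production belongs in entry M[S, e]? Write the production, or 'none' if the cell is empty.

FIRST(S): from S->x we get {x}; from S->λ we get {λ}. So FIRST(S) = {λ, x}.
FIRST(T): from T->S e d we get {e, x}. So FIRST(T) = {e, x}.
FIRST(P): from P->T x d we get {e, x}; from P->y y x we get {y}. So FIRST(P) = {e, x, y}.
FOLLOW(P) includes $ since P is the start symbol.
FOLLOW(S): in T->S e d, S is followed by e d with FIRST {e}. Thus FOLLOW(S) = {e}.
For S -> x: FIRST(x) = {x}, so it goes in M[S, t] for t ∈ {x}.
For S -> λ: FIRST(λ) = {λ}, so it goes in M[S, t] for t ∈ {}; since λ ∈ FIRST, also for every t ∈ FOLLOW(S) = {e}.

S -> λ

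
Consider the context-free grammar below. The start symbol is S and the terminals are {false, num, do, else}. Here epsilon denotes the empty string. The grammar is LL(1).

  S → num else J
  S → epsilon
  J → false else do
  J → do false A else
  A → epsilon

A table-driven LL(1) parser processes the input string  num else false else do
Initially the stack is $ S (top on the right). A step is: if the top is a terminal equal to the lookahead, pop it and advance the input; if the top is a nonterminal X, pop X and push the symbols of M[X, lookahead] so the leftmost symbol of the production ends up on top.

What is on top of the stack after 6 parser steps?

do

step 1: stack=$ S  input=num else false else do $  — expand S → num else J
step 2: stack=$ J else num  input=num else false else do $  — match num
step 3: stack=$ J else  input=else false else do $  — match else
step 4: stack=$ J  input=false else do $  — expand J → false else do
step 5: stack=$ do else false  input=false else do $  — match false
step 6: stack=$ do else  input=else do $  — match else
Stack after step 6: $ do (top = do).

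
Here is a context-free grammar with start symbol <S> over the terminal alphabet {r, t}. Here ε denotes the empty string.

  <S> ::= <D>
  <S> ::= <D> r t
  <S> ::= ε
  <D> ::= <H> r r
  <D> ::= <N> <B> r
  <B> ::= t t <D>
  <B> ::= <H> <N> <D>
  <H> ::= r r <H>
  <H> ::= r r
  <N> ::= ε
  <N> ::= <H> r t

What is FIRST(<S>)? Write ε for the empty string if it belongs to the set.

FIRST(<H>) = {r}
FIRST(<B>) = {r, t}  (via <H> <N> <D>)
FIRST(<N>) = {ε, r}  (via <H> r t)
FIRST(<D>) = {r, t}  (via <H> r r, <N> <B> r)
FIRST(<S>) = {ε, r, t}  (via <D>, <D> r t)

{ε, r, t}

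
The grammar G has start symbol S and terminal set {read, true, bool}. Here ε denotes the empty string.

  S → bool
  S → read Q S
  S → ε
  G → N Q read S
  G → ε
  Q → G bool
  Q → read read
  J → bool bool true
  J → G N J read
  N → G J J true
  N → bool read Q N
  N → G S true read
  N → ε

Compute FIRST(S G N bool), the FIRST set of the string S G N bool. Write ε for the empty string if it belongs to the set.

FIRST(S) = {ε, bool, read}
FIRST(G) = {ε, bool, read, true}  (via N Q read S)
FIRST(Q) = {bool, read, true}  (via G bool)
FIRST(J) = {bool, read, true}  (via G N J read)
FIRST(N) = {ε, bool, read, true}  (via G J J true, G S true read)
FIRST(S G N bool): take FIRST of each symbol in turn, carrying on past any symbol whose FIRST contains ε; result {bool, read, true}.

{bool, read, true}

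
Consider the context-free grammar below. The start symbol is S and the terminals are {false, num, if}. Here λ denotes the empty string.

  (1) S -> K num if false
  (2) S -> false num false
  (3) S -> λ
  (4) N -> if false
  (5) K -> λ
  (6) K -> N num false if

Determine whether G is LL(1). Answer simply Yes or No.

Yes

FIRST(S) = {λ, false, if, num}
FIRST(N) = {if}
FIRST(K) = {λ, if}
FOLLOW(S) = {$}
FOLLOW(N) = {num}
FOLLOW(K) = {num}
Each cell of M receives at most one production.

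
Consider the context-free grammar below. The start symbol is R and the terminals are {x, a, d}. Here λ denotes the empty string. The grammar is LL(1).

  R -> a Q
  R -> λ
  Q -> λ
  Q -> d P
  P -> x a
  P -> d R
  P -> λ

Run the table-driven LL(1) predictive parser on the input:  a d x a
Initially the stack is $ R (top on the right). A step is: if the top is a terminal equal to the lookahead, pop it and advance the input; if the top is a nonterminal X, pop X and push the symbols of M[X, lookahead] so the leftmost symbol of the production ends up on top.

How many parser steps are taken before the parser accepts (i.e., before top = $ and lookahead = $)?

step 1: stack=$ R  input=a d x a $  — expand R -> a Q
step 2: stack=$ Q a  input=a d x a $  — match a
step 3: stack=$ Q  input=d x a $  — expand Q -> d P
step 4: stack=$ P d  input=d x a $  — match d
step 5: stack=$ P  input=x a $  — expand P -> x a
step 6: stack=$ a x  input=x a $  — match x
step 7: stack=$ a  input=a $  — match a
Accept reached after 7 steps.

7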